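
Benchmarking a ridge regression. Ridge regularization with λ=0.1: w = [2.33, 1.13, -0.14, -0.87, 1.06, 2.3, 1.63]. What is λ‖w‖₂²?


‖w‖₂² = (2.33)² + (1.13)² + (-0.14)² + (-0.87)² + (1.06)² + (2.3)² + (1.63)²
     = 5.4289 + 1.2769 + 0.0196 + 0.7569 + 1.1236 + 5.29 + 2.6569
     = 16.5528
λ·‖w‖₂² = 0.1·16.5528 = 1.65528

1.65528


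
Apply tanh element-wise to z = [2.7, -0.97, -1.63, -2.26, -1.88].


tanh(2.7) = 0.991
tanh(-0.97) = -0.7487
tanh(-1.63) = -0.9261
tanh(-2.26) = -0.9785
tanh(-1.88) = -0.9545
result = [0.991, -0.7487, -0.9261, -0.9785, -0.9545]

[0.991, -0.7487, -0.9261, -0.9785, -0.9545]


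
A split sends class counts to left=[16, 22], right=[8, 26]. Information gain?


Parent = [24, 48], H_parent = 0.9183
H_left = 0.9819 (n=38), H_right = 0.7871 (n=34)
H_children = (38/72)·0.9819 + (34/72)·0.7871 = 0.8899
IG = 0.9183 - 0.8899 = 0.0284

0.0284


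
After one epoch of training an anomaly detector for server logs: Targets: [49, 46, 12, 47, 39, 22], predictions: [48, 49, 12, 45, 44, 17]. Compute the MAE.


Absolute errors: |49-48|=1, |46-49|=3, |12-12|=0, |47-45|=2, |39-44|=5, |22-17|=5
Sum = 16
MAE = 16/6 = 8/3

8/3


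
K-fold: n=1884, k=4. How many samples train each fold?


Fold size = 1884/4 = 471
Training per fold = 1884 - 471 = 1413

1413


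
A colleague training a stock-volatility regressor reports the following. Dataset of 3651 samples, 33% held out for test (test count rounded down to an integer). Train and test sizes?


Test = ⌊3651·33/100⌋ = 1204
Train = 3651 - 1204 = 2447

Train: 2447, Test: 1204


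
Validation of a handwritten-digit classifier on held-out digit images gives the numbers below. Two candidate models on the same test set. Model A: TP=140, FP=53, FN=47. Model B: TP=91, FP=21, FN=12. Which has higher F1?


Model A: P=140/193=0.7254, R=140/187=0.7487, F1=2PR/(P+R)=2TP/(2TP+FP+FN)=280/380=0.7368
Model B: P=91/112=0.8125, R=91/103=0.8835, F1=2PR/(P+R)=2TP/(2TP+FP+FN)=182/215=0.8465
0.7368 < 0.8465 → Model B

Model B


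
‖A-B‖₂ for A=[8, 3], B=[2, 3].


d = √((8-2)² + (3-3)²)
  = √(36 + 0)
  = √36 = 6.0

6.0


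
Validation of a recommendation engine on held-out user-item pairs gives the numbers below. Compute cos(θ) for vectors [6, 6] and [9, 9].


A·B = 6·9 + 6·9 = 108
‖A‖ = √72 = 8.4853, ‖B‖ = √162 = 12.7279
cos = 108/(√72·√162) = 108/√11664 = 1.0

1.0


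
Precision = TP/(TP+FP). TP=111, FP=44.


Precision = TP/(TP+FP)
= 111/(111+44)
= 111/155 = 71.61%

71.61%


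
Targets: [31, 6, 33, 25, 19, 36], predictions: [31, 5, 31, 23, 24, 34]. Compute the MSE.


Squared errors: (31-31)²=0, (6-5)²=1, (33-31)²=4, (25-23)²=4, (19-24)²=25, (36-34)²=4
Sum = 38
MSE = 38/6 = 19/3

19/3


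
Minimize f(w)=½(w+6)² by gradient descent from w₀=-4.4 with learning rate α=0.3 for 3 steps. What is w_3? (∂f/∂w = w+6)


step 1: grad = -4.4+6 = 1.6; w = -4.4 - 0.3·(1.6) = -4.88
step 2: grad = -4.88+6 = 1.12; w = -4.88 - 0.3·(1.12) = -5.216
step 3: grad = -5.216+6 = 0.784; w = -5.216 - 0.3·(0.784) = -5.4512

-5.4512


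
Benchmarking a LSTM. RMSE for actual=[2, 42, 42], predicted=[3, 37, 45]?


MSE = 35/3 = 11.6667
RMSE = √(35/3) = 3.4157

3.4157


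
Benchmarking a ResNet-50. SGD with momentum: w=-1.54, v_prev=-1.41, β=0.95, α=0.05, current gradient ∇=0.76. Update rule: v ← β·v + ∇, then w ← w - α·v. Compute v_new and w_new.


v_new = 0.95·-1.41 + 0.76 = -1.3395 + 0.76 = -0.5795
w_new = -1.54 - 0.05·-0.5795 = -1.54 + 0.028975 = -1.511025

v_new=-0.5795, w_new=-1.511025


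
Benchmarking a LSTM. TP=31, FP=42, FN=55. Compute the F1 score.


Precision = 31/73 = 0.4247
Recall = 31/86 = 0.3605
F1 = 2·P·R/(P+R) = 2·TP/(2·TP+FP+FN) = 62/(62+42+55) = 62/159 = 0.3899

0.3899


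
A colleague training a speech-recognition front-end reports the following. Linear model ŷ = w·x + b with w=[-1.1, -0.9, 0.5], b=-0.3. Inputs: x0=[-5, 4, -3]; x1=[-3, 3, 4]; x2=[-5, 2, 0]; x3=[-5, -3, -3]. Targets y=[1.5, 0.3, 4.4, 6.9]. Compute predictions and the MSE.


ŷ0 = (-1.1)·(-5) + (-0.9)·(4) + (0.5)·(-3) - 0.3 = 0.1
ŷ1 = (-1.1)·(-3) + (-0.9)·(3) + (0.5)·(4) - 0.3 = 2.3
ŷ2 = (-1.1)·(-5) + (-0.9)·(2) + (0.5)·(0) - 0.3 = 3.4
ŷ3 = (-1.1)·(-5) + (-0.9)·(-3) + (0.5)·(-3) - 0.3 = 6.4
errors² = [1.96, 4.0, 1.0, 0.25]
MSE = 7.2100/4 = 1.8025

1.8025


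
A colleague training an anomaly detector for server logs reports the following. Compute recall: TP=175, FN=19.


Recall = TP/(TP+FN)
= 175/(175+19)
= 175/194 = 90.21%

90.21%


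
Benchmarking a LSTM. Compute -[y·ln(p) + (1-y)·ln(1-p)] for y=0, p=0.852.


BCE = -[y·ln(p) + (1-y)·ln(1-p)]
= -0 - 1·ln(1-0.852)
= -ln(0.148) = 1.9105

1.9105


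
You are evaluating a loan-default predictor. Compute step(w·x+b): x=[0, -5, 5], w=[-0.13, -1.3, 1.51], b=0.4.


z = (0)·(-0.13) + (-5)·(-1.3) + (5)·(1.51) + 0.4
  = 14.45
step(z) = 1 (z≥0)

1


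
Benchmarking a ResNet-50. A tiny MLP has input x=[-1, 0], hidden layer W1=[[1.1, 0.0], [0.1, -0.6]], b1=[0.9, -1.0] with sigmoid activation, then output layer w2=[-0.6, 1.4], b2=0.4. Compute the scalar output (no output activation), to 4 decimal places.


z1[0] = (1.1)·(-1) + (0.0)·(0) + 0.9 = -0.2
z1[1] = (0.1)·(-1) + (-0.6)·(0) - 1.0 = -1.1
h = sigmoid(z1) = [0.4502, 0.2497]
output = (-0.6)·(0.4502) + (1.4)·(0.2497) + 0.4 = 0.4795

0.4795


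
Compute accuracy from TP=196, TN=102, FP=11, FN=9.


Accuracy = (TP+TN)/(TP+TN+FP+FN)
= (196+102)/(318)
= 298/318 = 93.71%

93.71%


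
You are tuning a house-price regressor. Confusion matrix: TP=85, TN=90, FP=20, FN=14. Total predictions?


Total = TP + TN + FP + FN
= 85 + 90 + 20 + 14
= 209
(Predicted positive: 105, predicted negative: 104)

209


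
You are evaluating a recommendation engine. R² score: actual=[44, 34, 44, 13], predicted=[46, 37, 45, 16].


ȳ = 33.75
SS_res = Σ(y-ŷ)² = 23
SS_tot = Σ(y-ȳ)² = 640.75
R² = 1 - SS_res/SS_tot = 1 - 0.0359 = 0.9641

0.9641


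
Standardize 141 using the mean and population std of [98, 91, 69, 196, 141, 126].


μ = 120.1667, σ = 41.1883
z = (141 - 120.1667)/41.1883 = 0.5058

0.5058


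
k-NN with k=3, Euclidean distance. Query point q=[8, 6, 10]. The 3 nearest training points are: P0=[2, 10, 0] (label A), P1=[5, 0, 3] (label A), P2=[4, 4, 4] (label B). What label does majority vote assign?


d(q,P0) = 12.3288  (label A)
d(q,P1) = 9.6954  (label A)
d(q,P2) = 7.4833  (label B)
Votes: A=2, B=1
Majority → A

A


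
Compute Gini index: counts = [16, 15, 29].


Probabilities: [16/60, 15/60, 29/60] ≈ [0.2667, 0.25, 0.4833]
Σpᵢ² = (256 + 225 + 841)/60² = 1322/3600
Gini = 1 - Σpᵢ² = 1 - 1322/3600 = 0.6328

0.6328


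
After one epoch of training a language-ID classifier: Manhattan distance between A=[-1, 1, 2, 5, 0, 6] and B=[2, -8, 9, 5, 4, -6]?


d = |-1-2| + |1+ 8| + |2-9| + |5-5| + |0-4| + |6+ 6|
  = 3 + 9 + 7 + 0 + 4 + 12
  = 35

35


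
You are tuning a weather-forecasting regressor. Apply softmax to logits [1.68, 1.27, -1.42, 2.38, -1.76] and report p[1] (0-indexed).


Exponentials: e^1.68=5.3656, e^1.27=3.5609, e^-1.42=0.2417, e^2.38=10.8049, e^-1.76=0.172
Sum = 20.1451
Softmax = [0.2663, 0.1768, 0.012, 0.5364, 0.0085]
p[1] = 3.5609/20.1451 = 0.1768

0.1768


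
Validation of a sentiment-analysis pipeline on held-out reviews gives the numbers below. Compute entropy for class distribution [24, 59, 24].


Probabilities: [24/107, 59/107, 24/107] ≈ [0.2243, 0.5514, 0.2243]
H = -((24/107)·log₂(24/107) + (59/107)·log₂(59/107) + (24/107)·log₂(24/107))
  = 1.441 bits

1.441 bits


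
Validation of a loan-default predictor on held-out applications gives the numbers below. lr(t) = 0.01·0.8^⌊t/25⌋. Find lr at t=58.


n_drops = ⌊58/25⌋ = 2
lr = 0.01·0.8^2 = 0.01·0.64 = 0.0064

0.0064


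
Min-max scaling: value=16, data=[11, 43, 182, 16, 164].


min=11, max=182
(16-11)/(182-11) = 5/171 = 0.0292

0.0292


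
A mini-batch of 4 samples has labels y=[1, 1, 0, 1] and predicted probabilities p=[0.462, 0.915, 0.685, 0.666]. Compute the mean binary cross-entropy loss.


L[0] = -ln(0.462) = 0.7722
L[1] = -ln(0.915) = 0.0888
L[2] = -ln(1-0.685) = -ln(0.315) = 1.1552
L[3] = -ln(0.666) = 0.4065
mean = (0.7722 + 0.0888 + 1.1552 + 0.4065)/4 = 0.6057

0.6057


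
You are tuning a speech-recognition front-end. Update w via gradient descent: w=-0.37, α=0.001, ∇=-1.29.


w_new = w - α·∇
= -0.37 - 0.001·-1.29
= -0.37 + 0.00129
= -0.36871

-0.36871


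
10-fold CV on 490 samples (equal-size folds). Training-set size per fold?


Fold size = 490/10 = 49
Training per fold = 490 - 49 = 441

441


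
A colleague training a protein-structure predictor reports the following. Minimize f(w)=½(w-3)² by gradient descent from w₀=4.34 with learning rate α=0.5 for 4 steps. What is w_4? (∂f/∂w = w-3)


step 1: grad = 4.34-3 = 1.34; w = 4.34 - 0.5·(1.34) = 3.67
step 2: grad = 3.67-3 = 0.67; w = 3.67 - 0.5·(0.67) = 3.335
step 3: grad = 3.335-3 = 0.335; w = 3.335 - 0.5·(0.335) = 3.1675
step 4: grad = 3.1675-3 = 0.1675; w = 3.1675 - 0.5·(0.1675) = 3.08375

3.08375


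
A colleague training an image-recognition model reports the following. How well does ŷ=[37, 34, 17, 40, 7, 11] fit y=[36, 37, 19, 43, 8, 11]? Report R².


ȳ = 25.6667
SS_res = Σ(y-ŷ)² = 24
SS_tot = Σ(y-ȳ)² = 1107.33
R² = 1 - SS_res/SS_tot = 1 - 0.0217 = 0.9783

0.9783


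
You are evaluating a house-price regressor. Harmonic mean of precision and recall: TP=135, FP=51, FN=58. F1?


Precision = 135/186 = 0.7258
Recall = 135/193 = 0.6995
F1 = 2·P·R/(P+R) = 2·TP/(2·TP+FP+FN) = 270/(270+51+58) = 270/379 = 0.7124

0.7124


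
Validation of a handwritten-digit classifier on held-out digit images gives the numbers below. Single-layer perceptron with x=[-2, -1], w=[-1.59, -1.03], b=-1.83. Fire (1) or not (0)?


z = (-2)·(-1.59) + (-1)·(-1.03) - 1.83
  = 2.38
step(z) = 1 (z≥0)

1


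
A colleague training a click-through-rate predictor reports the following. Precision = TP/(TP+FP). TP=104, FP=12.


Precision = TP/(TP+FP)
= 104/(104+12)
= 104/116 = 89.66%

89.66%


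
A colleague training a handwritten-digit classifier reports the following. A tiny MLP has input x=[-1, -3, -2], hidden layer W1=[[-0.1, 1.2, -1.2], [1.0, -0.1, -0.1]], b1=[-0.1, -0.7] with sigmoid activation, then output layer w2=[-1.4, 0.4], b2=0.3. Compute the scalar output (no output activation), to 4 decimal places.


z1[0] = (-0.1)·(-1) + (1.2)·(-3) + (-1.2)·(-2) - 0.1 = -1.2
z1[1] = (1.0)·(-1) + (-0.1)·(-3) + (-0.1)·(-2) - 0.7 = -1.2
h = sigmoid(z1) = [0.2315, 0.2315]
output = (-1.4)·(0.2315) + (0.4)·(0.2315) + 0.3 = 0.0685

0.0685


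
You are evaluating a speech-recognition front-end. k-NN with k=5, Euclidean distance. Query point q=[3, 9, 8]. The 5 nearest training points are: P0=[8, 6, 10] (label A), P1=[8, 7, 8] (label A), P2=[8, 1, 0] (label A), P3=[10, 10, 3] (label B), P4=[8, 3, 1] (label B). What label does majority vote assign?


d(q,P0) = 6.1644  (label A)
d(q,P1) = 5.3852  (label A)
d(q,P2) = 12.3693  (label A)
d(q,P3) = 8.6603  (label B)
d(q,P4) = 10.4881  (label B)
Votes: A=3, B=2
Majority → A

A


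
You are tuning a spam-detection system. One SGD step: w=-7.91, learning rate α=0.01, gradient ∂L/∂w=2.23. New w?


w_new = w - α·∇
= -7.91 - 0.01·2.23
= -7.91 - 0.0223
= -7.9323

-7.9323


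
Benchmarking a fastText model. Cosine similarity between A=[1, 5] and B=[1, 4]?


A·B = 1·1 + 5·4 = 21
‖A‖ = √26 = 5.099, ‖B‖ = √17 = 4.1231
cos = 21/(√26·√17) = 21/√442 = 0.9989

0.9989


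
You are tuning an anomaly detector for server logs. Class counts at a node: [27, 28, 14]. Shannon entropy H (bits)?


Probabilities: [27/69, 28/69, 14/69] ≈ [0.3913, 0.4058, 0.2029]
H = -((27/69)·log₂(27/69) + (28/69)·log₂(28/69) + (14/69)·log₂(14/69))
  = 1.5246 bits

1.5246 bits


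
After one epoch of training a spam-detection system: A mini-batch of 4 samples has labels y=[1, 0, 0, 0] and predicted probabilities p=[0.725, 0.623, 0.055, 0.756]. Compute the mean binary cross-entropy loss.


L[0] = -ln(0.725) = 0.3216
L[1] = -ln(1-0.623) = -ln(0.377) = 0.9755
L[2] = -ln(1-0.055) = -ln(0.945) = 0.0566
L[3] = -ln(1-0.756) = -ln(0.244) = 1.4106
mean = (0.3216 + 0.9755 + 0.0566 + 1.4106)/4 = 0.6911

0.6911


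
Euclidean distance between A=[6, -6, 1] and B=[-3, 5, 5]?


d = √((6+ 3)² + (-6-5)² + (1-5)²)
  = √(81 + 121 + 16)
  = √218 = 14.7648

14.7648


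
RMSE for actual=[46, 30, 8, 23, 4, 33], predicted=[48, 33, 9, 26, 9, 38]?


MSE = 73/6 = 12.1667
RMSE = √(73/6) = 3.4881

3.4881


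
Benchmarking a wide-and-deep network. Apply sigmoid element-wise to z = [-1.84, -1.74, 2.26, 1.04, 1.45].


σ(-1.84) = 1/(1+e^1.84) = 0.1371
σ(-1.74) = 1/(1+e^1.74) = 0.1493
σ(2.26) = 1/(1+e^-2.26) = 0.9055
σ(1.04) = 1/(1+e^-1.04) = 0.7389
σ(1.45) = 1/(1+e^-1.45) = 0.81
result = [0.1371, 0.1493, 0.9055, 0.7389, 0.81]

[0.1371, 0.1493, 0.9055, 0.7389, 0.81]


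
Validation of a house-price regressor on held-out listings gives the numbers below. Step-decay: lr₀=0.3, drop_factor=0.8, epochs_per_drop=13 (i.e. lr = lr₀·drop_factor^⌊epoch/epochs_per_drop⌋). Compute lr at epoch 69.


n_drops = ⌊69/13⌋ = 5
lr = 0.3·0.8^5 = 0.3·0.32768 = 0.098304

0.098304


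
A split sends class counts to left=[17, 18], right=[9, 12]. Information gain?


Parent = [26, 30], H_parent = 0.9963
H_left = 0.9994 (n=35), H_right = 0.9852 (n=21)
H_children = (35/56)·0.9994 + (21/56)·0.9852 = 0.9941
IG = 0.9963 - 0.9941 = 0.0022

0.0022


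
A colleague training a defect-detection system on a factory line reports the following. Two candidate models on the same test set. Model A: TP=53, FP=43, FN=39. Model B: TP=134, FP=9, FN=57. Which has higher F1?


Model A: P=53/96=0.5521, R=53/92=0.5761, F1=2PR/(P+R)=2TP/(2TP+FP+FN)=106/188=0.5638
Model B: P=134/143=0.9371, R=134/191=0.7016, F1=2PR/(P+R)=2TP/(2TP+FP+FN)=268/334=0.8024
0.5638 < 0.8024 → Model B

Model B


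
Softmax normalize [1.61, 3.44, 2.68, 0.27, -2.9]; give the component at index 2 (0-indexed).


Exponentials: e^1.61=5.0028, e^3.44=31.187, e^2.68=14.5851, e^0.27=1.31, e^-2.9=0.055
Sum = 52.1399
Softmax = [0.0959, 0.5981, 0.2797, 0.0251, 0.0011]
p[2] = 14.5851/52.1399 = 0.2797

0.2797


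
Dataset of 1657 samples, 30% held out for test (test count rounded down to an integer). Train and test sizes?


Test = ⌊1657·30/100⌋ = 497
Train = 1657 - 497 = 1160

Train: 1160, Test: 497


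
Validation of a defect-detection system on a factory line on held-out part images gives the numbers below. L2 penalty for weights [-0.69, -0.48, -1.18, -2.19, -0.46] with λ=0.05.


‖w‖₂² = (-0.69)² + (-0.48)² + (-1.18)² + (-2.19)² + (-0.46)²
     = 0.4761 + 0.2304 + 1.3924 + 4.7961 + 0.2116
     = 7.1066
λ·‖w‖₂² = 0.05·7.1066 = 0.35533

0.35533


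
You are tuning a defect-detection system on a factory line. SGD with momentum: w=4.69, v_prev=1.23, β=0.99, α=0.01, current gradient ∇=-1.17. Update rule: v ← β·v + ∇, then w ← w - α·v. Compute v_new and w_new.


v_new = 0.99·1.23 - 1.17 = 1.2177 - 1.17 = 0.0477
w_new = 4.69 - 0.01·0.0477 = 4.69 - 0.000477 = 4.689523

v_new=0.0477, w_new=4.689523


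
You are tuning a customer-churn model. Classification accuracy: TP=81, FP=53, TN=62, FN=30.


Accuracy = (TP+TN)/(TP+TN+FP+FN)
= (81+62)/(226)
= 143/226 = 63.27%

63.27%


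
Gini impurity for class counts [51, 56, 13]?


Probabilities: [51/120, 56/120, 13/120] ≈ [0.425, 0.4667, 0.1083]
Σpᵢ² = (2601 + 3136 + 169)/120² = 5906/14400
Gini = 1 - Σpᵢ² = 1 - 5906/14400 = 0.5899

0.5899


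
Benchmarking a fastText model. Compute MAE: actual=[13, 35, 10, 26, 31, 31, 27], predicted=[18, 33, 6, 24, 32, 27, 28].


Absolute errors: |13-18|=5, |35-33|=2, |10-6|=4, |26-24|=2, |31-32|=1, |31-27|=4, |27-28|=1
Sum = 19
MAE = 19/7 = 19/7

19/7


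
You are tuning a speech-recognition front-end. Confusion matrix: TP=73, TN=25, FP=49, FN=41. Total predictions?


Total = TP + TN + FP + FN
= 73 + 25 + 49 + 41
= 188
(Predicted positive: 122, predicted negative: 66)

188


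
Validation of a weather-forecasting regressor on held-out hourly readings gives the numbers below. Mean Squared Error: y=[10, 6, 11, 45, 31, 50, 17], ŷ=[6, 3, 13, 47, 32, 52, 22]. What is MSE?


Squared errors: (10-6)²=16, (6-3)²=9, (11-13)²=4, (45-47)²=4, (31-32)²=1, (50-52)²=4, (17-22)²=25
Sum = 63
MSE = 63/7 = 9

9


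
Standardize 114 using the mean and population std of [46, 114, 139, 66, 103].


μ = 93.6, σ = 33.4461
z = (114 - 93.6)/33.4461 = 0.6099

0.6099


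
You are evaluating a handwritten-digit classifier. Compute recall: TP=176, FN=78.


Recall = TP/(TP+FN)
= 176/(176+78)
= 176/254 = 69.29%

69.29%


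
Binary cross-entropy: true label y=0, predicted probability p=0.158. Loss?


BCE = -[y·ln(p) + (1-y)·ln(1-p)]
= -0 - 1·ln(1-0.158)
= -ln(0.842) = 0.172

0.172


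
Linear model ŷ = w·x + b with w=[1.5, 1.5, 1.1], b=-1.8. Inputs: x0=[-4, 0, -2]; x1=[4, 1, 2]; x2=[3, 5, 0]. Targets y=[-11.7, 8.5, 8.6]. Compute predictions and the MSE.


ŷ0 = (1.5)·(-4) + (1.5)·(0) + (1.1)·(-2) - 1.8 = -10.0
ŷ1 = (1.5)·(4) + (1.5)·(1) + (1.1)·(2) - 1.8 = 7.9
ŷ2 = (1.5)·(3) + (1.5)·(5) + (1.1)·(0) - 1.8 = 10.2
errors² = [2.89, 0.36, 2.56]
MSE = 5.8100/3 = 1.9367

1.9367


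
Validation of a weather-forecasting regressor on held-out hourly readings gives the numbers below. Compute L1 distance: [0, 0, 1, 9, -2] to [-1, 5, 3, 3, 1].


d = |0+ 1| + |0-5| + |1-3| + |9-3| + |-2-1|
  = 1 + 5 + 2 + 6 + 3
  = 17

17


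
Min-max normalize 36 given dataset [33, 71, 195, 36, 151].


min=33, max=195
(36-33)/(195-33) = 3/162 = 0.0185

0.0185


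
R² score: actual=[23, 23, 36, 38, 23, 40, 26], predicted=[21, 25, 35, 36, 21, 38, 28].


ȳ = 29.8571
SS_res = Σ(y-ŷ)² = 25
SS_tot = Σ(y-ȳ)² = 362.86
R² = 1 - SS_res/SS_tot = 1 - 0.0689 = 0.9311

0.9311


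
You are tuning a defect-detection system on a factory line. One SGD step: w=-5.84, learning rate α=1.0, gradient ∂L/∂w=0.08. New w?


w_new = w - α·∇
= -5.84 - 1.0·0.08
= -5.84 - 0.08
= -5.92

-5.92


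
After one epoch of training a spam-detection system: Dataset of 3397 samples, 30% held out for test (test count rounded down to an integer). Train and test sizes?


Test = ⌊3397·30/100⌋ = 1019
Train = 3397 - 1019 = 2378

Train: 2378, Test: 1019


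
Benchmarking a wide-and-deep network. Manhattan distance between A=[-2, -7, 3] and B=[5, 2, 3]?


d = |-2-5| + |-7-2| + |3-3|
  = 7 + 9 + 0
  = 16

16


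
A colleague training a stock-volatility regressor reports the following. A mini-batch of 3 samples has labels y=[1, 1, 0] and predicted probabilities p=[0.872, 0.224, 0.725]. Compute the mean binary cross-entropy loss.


L[0] = -ln(0.872) = 0.137
L[1] = -ln(0.224) = 1.4961
L[2] = -ln(1-0.725) = -ln(0.275) = 1.291
mean = (0.137 + 1.4961 + 1.291)/3 = 0.9747

0.9747


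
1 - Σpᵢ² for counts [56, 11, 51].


Probabilities: [56/118, 11/118, 51/118] ≈ [0.4746, 0.0932, 0.4322]
Σpᵢ² = (3136 + 121 + 2601)/118² = 5858/13924
Gini = 1 - Σpᵢ² = 1 - 5858/13924 = 0.5793

0.5793


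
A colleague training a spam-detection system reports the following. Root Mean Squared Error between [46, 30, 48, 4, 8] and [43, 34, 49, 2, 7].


MSE = 31/5 = 6.2
RMSE = √(31/5) = 2.49

2.49


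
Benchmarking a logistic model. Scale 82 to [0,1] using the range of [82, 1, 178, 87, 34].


min=1, max=178
(82-1)/(178-1) = 81/177 = 0.4576

0.4576


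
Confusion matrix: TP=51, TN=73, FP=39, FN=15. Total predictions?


Total = TP + TN + FP + FN
= 51 + 73 + 39 + 15
= 178
(Predicted positive: 90, predicted negative: 88)

178


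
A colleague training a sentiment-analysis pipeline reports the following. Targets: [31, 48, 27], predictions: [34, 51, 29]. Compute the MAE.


Absolute errors: |31-34|=3, |48-51|=3, |27-29|=2
Sum = 8
MAE = 8/3 = 8/3

8/3


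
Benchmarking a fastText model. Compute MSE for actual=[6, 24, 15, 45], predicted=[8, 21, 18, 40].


Squared errors: (6-8)²=4, (24-21)²=9, (15-18)²=9, (45-40)²=25
Sum = 47
MSE = 47/4 = 47/4

47/4


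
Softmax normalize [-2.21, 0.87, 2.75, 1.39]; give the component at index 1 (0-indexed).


Exponentials: e^-2.21=0.1097, e^0.87=2.3869, e^2.75=15.6426, e^1.39=4.0149
Sum = 22.1541
Softmax = [0.005, 0.1077, 0.7061, 0.1812]
p[1] = 2.3869/22.1541 = 0.1077

0.1077


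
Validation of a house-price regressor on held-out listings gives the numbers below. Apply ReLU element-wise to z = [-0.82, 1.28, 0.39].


ReLU(-0.82) = max(0, -0.82) = 0.0
ReLU(1.28) = max(0, 1.28) = 1.28
ReLU(0.39) = max(0, 0.39) = 0.39
result = [0.0, 1.28, 0.39]

[0.0, 1.28, 0.39]


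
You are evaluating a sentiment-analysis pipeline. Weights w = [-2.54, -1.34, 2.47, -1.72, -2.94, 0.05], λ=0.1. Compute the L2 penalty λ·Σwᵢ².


‖w‖₂² = (-2.54)² + (-1.34)² + (2.47)² + (-1.72)² + (-2.94)² + (0.05)²
     = 6.4516 + 1.7956 + 6.1009 + 2.9584 + 8.6436 + 0.0025
     = 25.9526
λ·‖w‖₂² = 0.1·25.9526 = 2.59526

2.59526


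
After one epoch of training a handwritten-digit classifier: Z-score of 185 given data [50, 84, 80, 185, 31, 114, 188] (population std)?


μ = 104.5714, σ = 57.241
z = (185 - 104.5714)/57.241 = 1.4051

1.4051


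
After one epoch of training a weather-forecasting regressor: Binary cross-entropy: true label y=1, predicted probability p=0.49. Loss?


BCE = -[y·ln(p) + (1-y)·ln(1-p)]
= -1·ln(0.49) - 0
= -ln(0.49) = 0.7133

0.7133


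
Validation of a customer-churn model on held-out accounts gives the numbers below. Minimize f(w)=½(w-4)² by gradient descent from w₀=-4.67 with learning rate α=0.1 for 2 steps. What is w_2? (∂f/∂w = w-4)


step 1: grad = -4.67-4 = -8.67; w = -4.67 - 0.1·(-8.67) = -3.803
step 2: grad = -3.803-4 = -7.803; w = -3.803 - 0.1·(-7.803) = -3.0227

-3.0227


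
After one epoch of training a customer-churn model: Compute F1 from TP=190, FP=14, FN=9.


Precision = 190/204 = 0.9314
Recall = 190/199 = 0.9548
F1 = 2·P·R/(P+R) = 2·TP/(2·TP+FP+FN) = 380/(380+14+9) = 380/403 = 0.9429

0.9429


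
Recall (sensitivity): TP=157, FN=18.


Recall = TP/(TP+FN)
= 157/(157+18)
= 157/175 = 89.71%

89.71%


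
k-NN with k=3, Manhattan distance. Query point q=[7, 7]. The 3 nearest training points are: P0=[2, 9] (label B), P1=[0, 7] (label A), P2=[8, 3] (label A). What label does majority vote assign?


d(q,P0) = 7  (label B)
d(q,P1) = 7  (label A)
d(q,P2) = 5  (label A)
Votes: A=2, B=1
Majority → A

A


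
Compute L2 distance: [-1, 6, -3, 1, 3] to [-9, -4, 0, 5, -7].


d = √((-1+ 9)² + (6+ 4)² + (-3-0)² + (1-5)² + (3+ 7)²)
  = √(64 + 100 + 9 + 16 + 100)
  = √289 = 17.0

17.0


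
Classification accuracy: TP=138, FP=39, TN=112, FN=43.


Accuracy = (TP+TN)/(TP+TN+FP+FN)
= (138+112)/(332)
= 250/332 = 75.3%

75.3%


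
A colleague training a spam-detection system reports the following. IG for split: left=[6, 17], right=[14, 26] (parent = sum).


Parent = [20, 43], H_parent = 0.9016
H_left = 0.8281 (n=23), H_right = 0.9341 (n=40)
H_children = (23/63)·0.8281 + (40/63)·0.9341 = 0.8954
IG = 0.9016 - 0.8954 = 0.0062

0.0062


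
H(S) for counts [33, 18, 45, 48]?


Probabilities: [33/144, 18/144, 45/144, 48/144] ≈ [0.2292, 0.125, 0.3125, 0.3333]
H = -((33/144)·log₂(33/144) + (18/144)·log₂(18/144) + (45/144)·log₂(45/144) + (48/144)·log₂(48/144))
  = 1.9148 bits

1.9148 bits


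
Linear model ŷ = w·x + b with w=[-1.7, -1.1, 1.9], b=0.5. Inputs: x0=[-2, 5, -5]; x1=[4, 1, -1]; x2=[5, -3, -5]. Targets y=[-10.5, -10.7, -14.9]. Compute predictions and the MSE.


ŷ0 = (-1.7)·(-2) + (-1.1)·(5) + (1.9)·(-5) + 0.5 = -11.1
ŷ1 = (-1.7)·(4) + (-1.1)·(1) + (1.9)·(-1) + 0.5 = -9.3
ŷ2 = (-1.7)·(5) + (-1.1)·(-3) + (1.9)·(-5) + 0.5 = -14.2
errors² = [0.36, 1.96, 0.49]
MSE = 2.8100/3 = 0.9367

0.9367


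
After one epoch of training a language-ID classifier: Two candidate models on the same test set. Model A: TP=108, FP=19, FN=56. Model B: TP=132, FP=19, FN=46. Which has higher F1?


Model A: P=108/127=0.8504, R=108/164=0.6585, F1=2PR/(P+R)=2TP/(2TP+FP+FN)=216/291=0.7423
Model B: P=132/151=0.8742, R=132/178=0.7416, F1=2PR/(P+R)=2TP/(2TP+FP+FN)=264/329=0.8024
0.7423 < 0.8024 → Model B

Model B


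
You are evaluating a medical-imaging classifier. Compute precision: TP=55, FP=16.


Precision = TP/(TP+FP)
= 55/(55+16)
= 55/71 = 77.46%

77.46%


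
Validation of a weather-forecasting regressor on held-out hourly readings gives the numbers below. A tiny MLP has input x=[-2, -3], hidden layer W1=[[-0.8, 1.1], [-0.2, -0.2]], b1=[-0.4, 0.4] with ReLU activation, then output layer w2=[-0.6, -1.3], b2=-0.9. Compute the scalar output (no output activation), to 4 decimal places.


z1[0] = (-0.8)·(-2) + (1.1)·(-3) - 0.4 = -2.1
z1[1] = (-0.2)·(-2) + (-0.2)·(-3) + 0.4 = 1.4
h = ReLU(z1) = [0.0, 1.4]
output = (-0.6)·(0.0) + (-1.3)·(1.4) - 0.9 = -2.72

-2.72


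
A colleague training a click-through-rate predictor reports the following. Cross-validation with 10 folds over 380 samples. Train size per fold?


Fold size = 380/10 = 38
Training per fold = 380 - 38 = 342

342


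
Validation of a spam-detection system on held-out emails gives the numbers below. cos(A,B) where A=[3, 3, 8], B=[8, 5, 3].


A·B = 3·8 + 3·5 + 8·3 = 63
‖A‖ = √82 = 9.0554, ‖B‖ = √98 = 9.8995
cos = 63/(√82·√98) = 63/√8036 = 0.7028

0.7028


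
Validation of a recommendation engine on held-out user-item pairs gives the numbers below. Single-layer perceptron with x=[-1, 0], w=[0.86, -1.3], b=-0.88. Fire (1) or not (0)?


z = (-1)·(0.86) + (0)·(-1.3) - 0.88
  = -1.74
step(z) = 0 (z<0)

0


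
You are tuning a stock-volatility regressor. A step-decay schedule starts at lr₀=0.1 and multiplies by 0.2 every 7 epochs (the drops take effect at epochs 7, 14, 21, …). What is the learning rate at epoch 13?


n_drops = ⌊13/7⌋ = 1
lr = 0.1·0.2^1 = 0.1·0.2 = 0.02

0.02


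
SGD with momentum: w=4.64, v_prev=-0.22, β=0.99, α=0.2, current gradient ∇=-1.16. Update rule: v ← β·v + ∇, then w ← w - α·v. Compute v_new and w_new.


v_new = 0.99·-0.22 - 1.16 = -0.2178 - 1.16 = -1.3778
w_new = 4.64 - 0.2·-1.3778 = 4.64 + 0.27556 = 4.91556

v_new=-1.3778, w_new=4.91556


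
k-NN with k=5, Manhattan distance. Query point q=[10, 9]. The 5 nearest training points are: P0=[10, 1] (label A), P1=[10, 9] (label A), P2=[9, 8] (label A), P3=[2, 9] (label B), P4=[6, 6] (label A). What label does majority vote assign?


d(q,P0) = 8  (label A)
d(q,P1) = 0  (label A)
d(q,P2) = 2  (label A)
d(q,P3) = 8  (label B)
d(q,P4) = 7  (label A)
Votes: A=4, B=1
Majority → A

A


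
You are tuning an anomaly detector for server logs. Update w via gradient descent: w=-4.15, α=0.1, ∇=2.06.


w_new = w - α·∇
= -4.15 - 0.1·2.06
= -4.15 - 0.206
= -4.356

-4.356


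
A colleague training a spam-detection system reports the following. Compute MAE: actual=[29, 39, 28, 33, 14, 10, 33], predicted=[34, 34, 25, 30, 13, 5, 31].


Absolute errors: |29-34|=5, |39-34|=5, |28-25|=3, |33-30|=3, |14-13|=1, |10-5|=5, |33-31|=2
Sum = 24
MAE = 24/7 = 24/7

24/7


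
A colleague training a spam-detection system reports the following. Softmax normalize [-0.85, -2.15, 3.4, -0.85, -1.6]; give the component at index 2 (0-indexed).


Exponentials: e^-0.85=0.4274, e^-2.15=0.1165, e^3.4=29.9641, e^-0.85=0.4274, e^-1.6=0.2019
Sum = 31.1373
Softmax = [0.0137, 0.0037, 0.9623, 0.0137, 0.0065]
p[2] = 29.9641/31.1373 = 0.9623

0.9623


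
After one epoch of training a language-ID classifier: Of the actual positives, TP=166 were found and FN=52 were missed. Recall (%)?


Recall = TP/(TP+FN)
= 166/(166+52)
= 166/218 = 76.15%

76.15%


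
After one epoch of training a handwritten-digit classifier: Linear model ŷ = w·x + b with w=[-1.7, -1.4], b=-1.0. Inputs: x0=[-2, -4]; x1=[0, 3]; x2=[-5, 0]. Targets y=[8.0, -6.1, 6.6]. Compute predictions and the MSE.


ŷ0 = (-1.7)·(-2) + (-1.4)·(-4) - 1.0 = 8.0
ŷ1 = (-1.7)·(0) + (-1.4)·(3) - 1.0 = -5.2
ŷ2 = (-1.7)·(-5) + (-1.4)·(0) - 1.0 = 7.5
errors² = [0.0, 0.81, 0.81]
MSE = 1.6200/3 = 0.54

0.54


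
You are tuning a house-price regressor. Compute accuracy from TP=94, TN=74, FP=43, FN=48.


Accuracy = (TP+TN)/(TP+TN+FP+FN)
= (94+74)/(259)
= 168/259 = 64.86%

64.86%


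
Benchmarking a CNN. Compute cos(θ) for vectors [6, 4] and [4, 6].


A·B = 6·4 + 4·6 = 48
‖A‖ = √52 = 7.2111, ‖B‖ = √52 = 7.2111
cos = 48/(√52·√52) = 48/√2704 = 0.9231

0.9231


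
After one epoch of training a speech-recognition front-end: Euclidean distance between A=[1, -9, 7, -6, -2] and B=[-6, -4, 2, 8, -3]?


d = √((1+ 6)² + (-9+ 4)² + (7-2)² + (-6-8)² + (-2+ 3)²)
  = √(49 + 25 + 25 + 196 + 1)
  = √296 = 17.2047

17.2047


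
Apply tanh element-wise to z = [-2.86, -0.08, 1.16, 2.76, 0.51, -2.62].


tanh(-2.86) = -0.9935
tanh(-0.08) = -0.0798
tanh(1.16) = 0.821
tanh(2.76) = 0.992
tanh(0.51) = 0.4699
tanh(-2.62) = -0.9895
result = [-0.9935, -0.0798, 0.821, 0.992, 0.4699, -0.9895]

[-0.9935, -0.0798, 0.821, 0.992, 0.4699, -0.9895]


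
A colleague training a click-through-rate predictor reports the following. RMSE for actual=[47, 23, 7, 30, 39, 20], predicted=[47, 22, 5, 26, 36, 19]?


MSE = 31/6 = 5.1667
RMSE = √(31/6) = 2.273

2.273


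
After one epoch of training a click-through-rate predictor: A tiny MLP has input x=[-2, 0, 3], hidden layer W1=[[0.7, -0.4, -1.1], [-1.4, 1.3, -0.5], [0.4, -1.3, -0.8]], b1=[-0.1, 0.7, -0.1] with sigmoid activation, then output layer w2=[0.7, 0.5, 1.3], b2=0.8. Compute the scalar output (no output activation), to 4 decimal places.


z1[0] = (0.7)·(-2) + (-0.4)·(0) + (-1.1)·(3) - 0.1 = -4.8
z1[1] = (-1.4)·(-2) + (1.3)·(0) + (-0.5)·(3) + 0.7 = 2.0
z1[2] = (0.4)·(-2) + (-1.3)·(0) + (-0.8)·(3) - 0.1 = -3.3
h = sigmoid(z1) = [0.0082, 0.8808, 0.0356]
output = (0.7)·(0.0082) + (0.5)·(0.8808) + (1.3)·(0.0356) + 0.8 = 1.2924

1.2924


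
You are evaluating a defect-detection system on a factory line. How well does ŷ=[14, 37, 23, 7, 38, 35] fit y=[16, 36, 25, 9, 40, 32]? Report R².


ȳ = 26.3333
SS_res = Σ(y-ŷ)² = 26
SS_tot = Σ(y-ȳ)² = 721.33
R² = 1 - SS_res/SS_tot = 1 - 0.036 = 0.964

0.964


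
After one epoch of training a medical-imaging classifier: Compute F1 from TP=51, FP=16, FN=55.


Precision = 51/67 = 0.7612
Recall = 51/106 = 0.4811
F1 = 2·P·R/(P+R) = 2·TP/(2·TP+FP+FN) = 102/(102+16+55) = 102/173 = 0.5896

0.5896


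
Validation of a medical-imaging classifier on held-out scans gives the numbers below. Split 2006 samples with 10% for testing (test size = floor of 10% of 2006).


Test = ⌊2006·10/100⌋ = 200
Train = 2006 - 200 = 1806

Train: 1806, Test: 200


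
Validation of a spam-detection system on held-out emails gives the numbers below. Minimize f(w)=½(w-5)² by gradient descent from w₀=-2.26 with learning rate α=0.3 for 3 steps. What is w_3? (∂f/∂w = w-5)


step 1: grad = -2.26-5 = -7.26; w = -2.26 - 0.3·(-7.26) = -0.082
step 2: grad = -0.082-5 = -5.082; w = -0.082 - 0.3·(-5.082) = 1.4426
step 3: grad = 1.4426-5 = -3.5574; w = 1.4426 - 0.3·(-3.5574) = 2.50982

2.50982


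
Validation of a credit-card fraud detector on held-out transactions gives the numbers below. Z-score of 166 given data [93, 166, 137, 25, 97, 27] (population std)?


μ = 90.8333, σ = 52.0142
z = (166 - 90.8333)/52.0142 = 1.4451

1.4451


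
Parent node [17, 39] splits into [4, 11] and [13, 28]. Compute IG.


Parent = [17, 39], H_parent = 0.8856
H_left = 0.8366 (n=15), H_right = 0.9012 (n=41)
H_children = (15/56)·0.8366 + (41/56)·0.9012 = 0.8839
IG = 0.8856 - 0.8839 = 0.0017

0.0017


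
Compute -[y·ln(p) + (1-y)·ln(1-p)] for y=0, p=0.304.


BCE = -[y·ln(p) + (1-y)·ln(1-p)]
= -0 - 1·ln(1-0.304)
= -ln(0.696) = 0.3624

0.3624


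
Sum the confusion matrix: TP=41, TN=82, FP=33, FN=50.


Total = TP + TN + FP + FN
= 41 + 82 + 33 + 50
= 206
(Predicted positive: 74, predicted negative: 132)

206


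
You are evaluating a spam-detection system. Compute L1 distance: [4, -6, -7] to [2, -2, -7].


d = |4-2| + |-6+ 2| + |-7+ 7|
  = 2 + 4 + 0
  = 6

6


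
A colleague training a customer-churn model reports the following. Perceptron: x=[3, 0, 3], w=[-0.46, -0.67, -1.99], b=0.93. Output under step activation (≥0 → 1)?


z = (3)·(-0.46) + (0)·(-0.67) + (3)·(-1.99) + 0.93
  = -6.42
step(z) = 0 (z<0)

0


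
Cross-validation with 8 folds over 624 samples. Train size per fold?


Fold size = 624/8 = 78
Training per fold = 624 - 78 = 546

546


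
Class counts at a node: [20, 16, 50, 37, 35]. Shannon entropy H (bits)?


Probabilities: [20/158, 16/158, 50/158, 37/158, 35/158] ≈ [0.1266, 0.1013, 0.3165, 0.2342, 0.2215]
H = -((20/158)·log₂(20/158) + (16/158)·log₂(16/158) + (50/158)·log₂(50/158) + (37/158)·log₂(37/158) + (35/158)·log₂(35/158))
  = 2.2094 bits

2.2094 bits


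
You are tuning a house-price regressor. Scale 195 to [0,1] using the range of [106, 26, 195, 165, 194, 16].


min=16, max=195
(195-16)/(195-16) = 179/179 = 1.0

1.0


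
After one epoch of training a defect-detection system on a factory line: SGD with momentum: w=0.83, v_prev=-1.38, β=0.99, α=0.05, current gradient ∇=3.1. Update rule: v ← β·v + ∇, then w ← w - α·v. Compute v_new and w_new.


v_new = 0.99·-1.38 + 3.1 = -1.3662 + 3.1 = 1.7338
w_new = 0.83 - 0.05·1.7338 = 0.83 - 0.08669 = 0.74331

v_new=1.7338, w_new=0.74331


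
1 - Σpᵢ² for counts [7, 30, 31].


Probabilities: [7/68, 30/68, 31/68] ≈ [0.1029, 0.4412, 0.4559]
Σpᵢ² = (49 + 900 + 961)/68² = 1910/4624
Gini = 1 - Σpᵢ² = 1 - 1910/4624 = 0.5869

0.5869


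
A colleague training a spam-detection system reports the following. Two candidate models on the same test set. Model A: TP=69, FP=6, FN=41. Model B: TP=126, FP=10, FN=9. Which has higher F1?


Model A: P=69/75=0.92, R=69/110=0.6273, F1=2PR/(P+R)=2TP/(2TP+FP+FN)=138/185=0.7459
Model B: P=126/136=0.9265, R=126/135=0.9333, F1=2PR/(P+R)=2TP/(2TP+FP+FN)=252/271=0.9299
0.7459 < 0.9299 → Model B

Model B


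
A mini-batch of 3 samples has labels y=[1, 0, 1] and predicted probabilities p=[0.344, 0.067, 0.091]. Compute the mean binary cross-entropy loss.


L[0] = -ln(0.344) = 1.0671
L[1] = -ln(1-0.067) = -ln(0.933) = 0.0694
L[2] = -ln(0.091) = 2.3969
mean = (1.0671 + 0.0694 + 2.3969)/3 = 1.1778

1.1778


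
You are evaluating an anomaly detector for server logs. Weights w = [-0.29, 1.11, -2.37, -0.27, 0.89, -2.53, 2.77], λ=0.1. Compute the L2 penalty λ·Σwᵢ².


‖w‖₂² = (-0.29)² + (1.11)² + (-2.37)² + (-0.27)² + (0.89)² + (-2.53)² + (2.77)²
     = 0.0841 + 1.2321 + 5.6169 + 0.0729 + 0.7921 + 6.4009 + 7.6729
     = 21.8719
λ·‖w‖₂² = 0.1·21.8719 = 2.18719

2.18719


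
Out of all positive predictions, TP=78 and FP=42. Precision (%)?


Precision = TP/(TP+FP)
= 78/(78+42)
= 78/120 = 65.0%

65.0%


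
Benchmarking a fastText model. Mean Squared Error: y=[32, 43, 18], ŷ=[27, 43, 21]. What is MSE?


Squared errors: (32-27)²=25, (43-43)²=0, (18-21)²=9
Sum = 34
MSE = 34/3 = 34/3

34/3


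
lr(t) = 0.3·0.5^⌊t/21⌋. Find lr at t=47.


n_drops = ⌊47/21⌋ = 2
lr = 0.3·0.5^2 = 0.3·0.25 = 0.075

0.075


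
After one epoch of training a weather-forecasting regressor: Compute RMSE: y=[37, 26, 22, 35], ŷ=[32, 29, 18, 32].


MSE = 59/4 = 14.75
RMSE = √(59/4) = 3.8406

3.8406


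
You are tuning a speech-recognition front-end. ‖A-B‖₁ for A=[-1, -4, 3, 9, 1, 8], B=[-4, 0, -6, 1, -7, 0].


d = |-1+ 4| + |-4-0| + |3+ 6| + |9-1| + |1+ 7| + |8-0|
  = 3 + 4 + 9 + 8 + 8 + 8
  = 40

40


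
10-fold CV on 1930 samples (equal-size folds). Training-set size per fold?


Fold size = 1930/10 = 193
Training per fold = 1930 - 193 = 1737

1737


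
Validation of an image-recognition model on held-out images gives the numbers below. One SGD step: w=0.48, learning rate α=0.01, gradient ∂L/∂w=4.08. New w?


w_new = w - α·∇
= 0.48 - 0.01·4.08
= 0.48 - 0.0408
= 0.4392

0.4392


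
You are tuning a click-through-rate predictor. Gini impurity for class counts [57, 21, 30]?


Probabilities: [57/108, 21/108, 30/108] ≈ [0.5278, 0.1944, 0.2778]
Σpᵢ² = (3249 + 441 + 900)/108² = 4590/11664
Gini = 1 - Σpᵢ² = 1 - 4590/11664 = 0.6065

0.6065


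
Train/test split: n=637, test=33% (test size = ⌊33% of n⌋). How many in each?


Test = ⌊637·33/100⌋ = 210
Train = 637 - 210 = 427

Train: 427, Test: 210


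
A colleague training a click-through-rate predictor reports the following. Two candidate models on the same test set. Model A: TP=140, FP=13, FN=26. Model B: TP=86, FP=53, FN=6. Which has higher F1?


Model A: P=140/153=0.915, R=140/166=0.8434, F1=2PR/(P+R)=2TP/(2TP+FP+FN)=280/319=0.8777
Model B: P=86/139=0.6187, R=86/92=0.9348, F1=2PR/(P+R)=2TP/(2TP+FP+FN)=172/231=0.7446
0.8777 > 0.7446 → Model A

Model A


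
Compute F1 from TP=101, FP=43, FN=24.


Precision = 101/144 = 0.7014
Recall = 101/125 = 0.808
F1 = 2·P·R/(P+R) = 2·TP/(2·TP+FP+FN) = 202/(202+43+24) = 202/269 = 0.7509

0.7509


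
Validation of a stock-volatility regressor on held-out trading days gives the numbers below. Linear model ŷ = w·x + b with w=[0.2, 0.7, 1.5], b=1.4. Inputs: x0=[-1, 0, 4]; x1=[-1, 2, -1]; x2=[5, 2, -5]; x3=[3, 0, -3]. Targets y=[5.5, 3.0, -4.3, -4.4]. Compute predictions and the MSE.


ŷ0 = (0.2)·(-1) + (0.7)·(0) + (1.5)·(4) + 1.4 = 7.2
ŷ1 = (0.2)·(-1) + (0.7)·(2) + (1.5)·(-1) + 1.4 = 1.1
ŷ2 = (0.2)·(5) + (0.7)·(2) + (1.5)·(-5) + 1.4 = -3.7
ŷ3 = (0.2)·(3) + (0.7)·(0) + (1.5)·(-3) + 1.4 = -2.5
errors² = [2.89, 3.61, 0.36, 3.61]
MSE = 10.4700/4 = 2.6175

2.6175


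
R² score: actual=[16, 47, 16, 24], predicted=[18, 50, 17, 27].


ȳ = 25.75
SS_res = Σ(y-ŷ)² = 23
SS_tot = Σ(y-ȳ)² = 644.75
R² = 1 - SS_res/SS_tot = 1 - 0.0357 = 0.9643

0.9643


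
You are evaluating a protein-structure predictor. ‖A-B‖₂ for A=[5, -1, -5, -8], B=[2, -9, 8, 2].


d = √((5-2)² + (-1+ 9)² + (-5-8)² + (-8-2)²)
  = √(9 + 64 + 169 + 100)
  = √342 = 18.4932

18.4932


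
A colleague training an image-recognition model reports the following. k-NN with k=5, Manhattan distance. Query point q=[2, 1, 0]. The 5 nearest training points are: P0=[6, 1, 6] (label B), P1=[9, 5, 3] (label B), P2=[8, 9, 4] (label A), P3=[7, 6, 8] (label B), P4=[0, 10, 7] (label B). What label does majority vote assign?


d(q,P0) = 10  (label B)
d(q,P1) = 14  (label B)
d(q,P2) = 18  (label A)
d(q,P3) = 18  (label B)
d(q,P4) = 18  (label B)
Votes: A=1, B=4
Majority → B

B


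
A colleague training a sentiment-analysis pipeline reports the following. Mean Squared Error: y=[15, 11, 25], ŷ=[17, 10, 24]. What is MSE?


Squared errors: (15-17)²=4, (11-10)²=1, (25-24)²=1
Sum = 6
MSE = 6/3 = 2

2


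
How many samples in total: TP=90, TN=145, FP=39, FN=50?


Total = TP + TN + FP + FN
= 90 + 145 + 39 + 50
= 324
(Predicted positive: 129, predicted negative: 195)

324


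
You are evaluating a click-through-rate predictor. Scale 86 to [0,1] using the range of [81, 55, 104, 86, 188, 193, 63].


min=55, max=193
(86-55)/(193-55) = 31/138 = 0.2246

0.2246


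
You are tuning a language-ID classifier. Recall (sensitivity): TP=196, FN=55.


Recall = TP/(TP+FN)
= 196/(196+55)
= 196/251 = 78.09%

78.09%


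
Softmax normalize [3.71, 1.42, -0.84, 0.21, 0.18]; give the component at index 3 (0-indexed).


Exponentials: e^3.71=40.8538, e^1.42=4.1371, e^-0.84=0.4317, e^0.21=1.2337, e^0.18=1.1972
Sum = 47.8535
Softmax = [0.8537, 0.0865, 0.009, 0.0258, 0.025]
p[3] = 1.2337/47.8535 = 0.0258

0.0258
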